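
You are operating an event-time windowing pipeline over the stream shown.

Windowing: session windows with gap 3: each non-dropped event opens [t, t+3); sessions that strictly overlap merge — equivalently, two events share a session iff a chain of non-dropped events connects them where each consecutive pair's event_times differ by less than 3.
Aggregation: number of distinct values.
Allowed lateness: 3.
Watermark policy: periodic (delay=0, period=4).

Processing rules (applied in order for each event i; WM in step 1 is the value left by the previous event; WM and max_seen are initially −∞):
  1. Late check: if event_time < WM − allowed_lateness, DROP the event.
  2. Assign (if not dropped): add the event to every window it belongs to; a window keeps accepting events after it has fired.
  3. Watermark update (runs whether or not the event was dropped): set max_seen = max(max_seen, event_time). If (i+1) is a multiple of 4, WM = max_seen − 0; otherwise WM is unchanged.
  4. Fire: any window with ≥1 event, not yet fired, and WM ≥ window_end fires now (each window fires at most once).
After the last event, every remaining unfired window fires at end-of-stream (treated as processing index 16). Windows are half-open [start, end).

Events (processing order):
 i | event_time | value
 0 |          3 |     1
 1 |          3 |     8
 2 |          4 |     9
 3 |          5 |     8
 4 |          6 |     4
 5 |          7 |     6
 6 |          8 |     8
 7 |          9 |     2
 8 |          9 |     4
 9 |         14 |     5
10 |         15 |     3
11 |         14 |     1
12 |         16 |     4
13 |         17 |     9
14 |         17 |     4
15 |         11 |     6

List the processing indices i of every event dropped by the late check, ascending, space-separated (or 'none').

i=0 t=3 v=1: → [3,6); WM=−∞
i=1 t=3 v=8: → [3,6); WM=−∞
i=2 t=4 v=9: → [3,7); WM=−∞
i=3 t=5 v=8: → [3,8); WM=5
i=4 t=6 v=4: → [3,9); WM=5
i=5 t=7 v=6: → [3,10); WM=5
i=6 t=8 v=8: → [3,11); WM=5
i=7 t=9 v=2: → [3,12); WM=9
i=8 t=9 v=4: → [3,12); WM=9
i=9 t=14 v=5: → [14,17); WM=9
i=10 t=15 v=3: → [14,18); WM=9
i=11 t=14 v=1: → [14,18); WM=15
i=12 t=16 v=4: → [14,19); WM=15
i=13 t=17 v=9: → [14,20); WM=15
i=14 t=17 v=4: → [14,20); WM=15
i=15 t=11 v=6: DROP (t<15-3); WM=17

15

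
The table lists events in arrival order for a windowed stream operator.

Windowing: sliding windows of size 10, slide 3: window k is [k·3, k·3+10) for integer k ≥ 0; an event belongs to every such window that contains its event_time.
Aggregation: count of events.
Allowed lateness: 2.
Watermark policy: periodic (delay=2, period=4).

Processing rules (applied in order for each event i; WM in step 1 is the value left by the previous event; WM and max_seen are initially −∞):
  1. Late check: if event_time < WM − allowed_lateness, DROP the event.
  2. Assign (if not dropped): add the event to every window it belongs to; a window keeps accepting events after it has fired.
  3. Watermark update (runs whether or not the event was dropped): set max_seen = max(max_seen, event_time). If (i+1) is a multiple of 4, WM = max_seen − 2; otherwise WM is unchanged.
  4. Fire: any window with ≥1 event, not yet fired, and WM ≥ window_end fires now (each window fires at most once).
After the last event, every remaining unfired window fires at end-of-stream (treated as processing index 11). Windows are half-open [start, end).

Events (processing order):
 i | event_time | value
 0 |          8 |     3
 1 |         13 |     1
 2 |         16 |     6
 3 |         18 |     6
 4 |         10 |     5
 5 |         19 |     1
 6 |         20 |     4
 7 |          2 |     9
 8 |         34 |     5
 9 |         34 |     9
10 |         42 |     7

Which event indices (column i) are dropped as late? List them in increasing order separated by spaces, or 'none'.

i=0 t=8 v=3: → [6,16),[3,13),[0,10); WM=−∞
i=1 t=13 v=1: → [12,22),[9,19),[6,16); WM=−∞
i=2 t=16 v=6: → [15,25),[12,22),[9,19); WM=−∞
i=3 t=18 v=6: → [18,28),[15,25),[12,22),[9,19); WM=16; [0,10) fires=1 [3,13) fires=1 [6,16) fires=2
i=4 t=10 v=5: DROP (t<16-2); WM=16
i=5 t=19 v=1: → [18,28),[15,25),[12,22); WM=16
i=6 t=20 v=4: → [18,28),[15,25),[12,22); WM=16
i=7 t=2 v=9: DROP (t<16-2); WM=18
i=8 t=34 v=5: → [33,43),[30,40),[27,37); WM=18
i=9 t=34 v=9: → [33,43),[30,40),[27,37); WM=18
i=10 t=42 v=7: → [42,52),[39,49),[36,46),[33,43); WM=18

4 7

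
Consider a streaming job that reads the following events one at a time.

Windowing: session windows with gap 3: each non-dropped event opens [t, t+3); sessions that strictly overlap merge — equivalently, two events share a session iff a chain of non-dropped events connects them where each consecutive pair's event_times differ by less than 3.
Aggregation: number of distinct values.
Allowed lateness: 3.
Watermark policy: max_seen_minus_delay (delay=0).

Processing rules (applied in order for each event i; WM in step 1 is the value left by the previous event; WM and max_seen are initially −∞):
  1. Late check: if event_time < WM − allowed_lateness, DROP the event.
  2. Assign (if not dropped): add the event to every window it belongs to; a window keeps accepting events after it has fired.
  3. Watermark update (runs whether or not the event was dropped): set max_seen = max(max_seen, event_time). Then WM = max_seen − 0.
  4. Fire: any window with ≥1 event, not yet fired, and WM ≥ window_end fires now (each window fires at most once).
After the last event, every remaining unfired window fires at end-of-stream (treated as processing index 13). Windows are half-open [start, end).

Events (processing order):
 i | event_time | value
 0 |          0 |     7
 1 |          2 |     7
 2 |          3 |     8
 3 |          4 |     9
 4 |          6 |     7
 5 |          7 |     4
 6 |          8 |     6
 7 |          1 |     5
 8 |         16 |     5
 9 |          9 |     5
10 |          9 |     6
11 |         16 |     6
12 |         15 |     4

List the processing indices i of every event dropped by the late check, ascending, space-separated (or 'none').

i=0 t=0 v=7: → [0,3); WM=0
i=1 t=2 v=7: → [0,5); WM=2
i=2 t=3 v=8: → [0,6); WM=3
i=3 t=4 v=9: → [0,7); WM=4
i=4 t=6 v=7: → [0,9); WM=6
i=5 t=7 v=4: → [0,10); WM=7
i=6 t=8 v=6: → [0,11); WM=8
i=7 t=1 v=5: DROP (t<8-3); WM=8
i=8 t=16 v=5: → [16,19); WM=16
i=9 t=9 v=5: DROP (t<16-3); WM=16
i=10 t=9 v=6: DROP (t<16-3); WM=16
i=11 t=16 v=6: → [16,19); WM=16
i=12 t=15 v=4: → [15,19); WM=16

7 9 10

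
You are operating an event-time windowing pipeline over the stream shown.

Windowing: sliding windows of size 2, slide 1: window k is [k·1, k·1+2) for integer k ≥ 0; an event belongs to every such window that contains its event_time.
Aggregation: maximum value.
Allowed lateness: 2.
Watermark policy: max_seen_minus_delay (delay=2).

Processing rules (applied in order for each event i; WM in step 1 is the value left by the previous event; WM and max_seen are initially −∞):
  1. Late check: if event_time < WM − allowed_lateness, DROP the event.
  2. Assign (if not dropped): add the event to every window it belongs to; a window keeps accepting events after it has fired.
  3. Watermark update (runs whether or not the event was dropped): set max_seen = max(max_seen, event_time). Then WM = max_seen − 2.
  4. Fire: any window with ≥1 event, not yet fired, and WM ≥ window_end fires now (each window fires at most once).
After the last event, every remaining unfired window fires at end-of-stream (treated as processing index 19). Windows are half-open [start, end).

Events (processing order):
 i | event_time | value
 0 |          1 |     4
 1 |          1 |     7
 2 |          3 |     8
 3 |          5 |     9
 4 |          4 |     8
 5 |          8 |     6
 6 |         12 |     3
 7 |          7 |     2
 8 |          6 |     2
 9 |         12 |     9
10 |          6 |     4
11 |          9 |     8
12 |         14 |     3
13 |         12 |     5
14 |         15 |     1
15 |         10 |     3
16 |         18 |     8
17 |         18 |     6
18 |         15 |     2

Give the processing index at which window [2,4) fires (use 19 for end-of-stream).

i=0 t=1 v=4: → [1,3),[0,2); WM=-1
i=1 t=1 v=7: → [1,3),[0,2); WM=-1
i=2 t=3 v=8: → [3,5),[2,4); WM=1
i=3 t=5 v=9: → [5,7),[4,6); WM=3; [0,2) fires=7 [1,3) fires=7
i=4 t=4 v=8: → [4,6),[3,5); WM=3
i=5 t=8 v=6: → [8,10),[7,9); WM=6; [2,4) fires=8 [3,5) fires=8 [4,6) fires=9
i=6 t=12 v=3: → [12,14),[11,13); WM=10; [5,7) fires=9 [7,9) fires=6 [8,10) fires=6
i=7 t=7 v=2: DROP (t<10-2); WM=10
i=8 t=6 v=2: DROP (t<10-2); WM=10
i=9 t=12 v=9: → [12,14),[11,13); WM=10
i=10 t=6 v=4: DROP (t<10-2); WM=10
i=11 t=9 v=8: → [9,11),[8,10); WM=10
i=12 t=14 v=3: → [14,16),[13,15); WM=12; [9,11) fires=8
i=13 t=12 v=5: → [12,14),[11,13); WM=12
i=14 t=15 v=1: → [15,17),[14,16); WM=13; [11,13) fires=9
i=15 t=10 v=3: DROP (t<13-2); WM=13
i=16 t=18 v=8: → [18,20),[17,19); WM=16; [12,14) fires=9 [13,15) fires=3 [14,16) fires=3
i=17 t=18 v=6: → [18,20),[17,19); WM=16
i=18 t=15 v=2: → [15,17),[14,16); WM=16

5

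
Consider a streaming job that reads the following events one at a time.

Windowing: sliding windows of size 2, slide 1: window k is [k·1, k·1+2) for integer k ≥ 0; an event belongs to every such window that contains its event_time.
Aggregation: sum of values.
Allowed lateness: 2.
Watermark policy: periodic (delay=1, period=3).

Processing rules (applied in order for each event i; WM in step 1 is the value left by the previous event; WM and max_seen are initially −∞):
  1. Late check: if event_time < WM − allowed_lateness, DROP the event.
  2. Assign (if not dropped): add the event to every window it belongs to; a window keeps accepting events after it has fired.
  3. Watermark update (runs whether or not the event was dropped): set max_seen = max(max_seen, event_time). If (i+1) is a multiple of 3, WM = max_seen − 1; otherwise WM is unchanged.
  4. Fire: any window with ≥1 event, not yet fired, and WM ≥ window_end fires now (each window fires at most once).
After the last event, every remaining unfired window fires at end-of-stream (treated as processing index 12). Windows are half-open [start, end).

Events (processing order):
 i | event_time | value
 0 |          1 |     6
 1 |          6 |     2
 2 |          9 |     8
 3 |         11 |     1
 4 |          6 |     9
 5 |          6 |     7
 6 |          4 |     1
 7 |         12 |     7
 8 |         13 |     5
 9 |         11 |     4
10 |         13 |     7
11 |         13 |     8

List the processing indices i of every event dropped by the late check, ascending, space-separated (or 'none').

i=0 t=1 v=6: → [1,3),[0,2); WM=−∞
i=1 t=6 v=2: → [6,8),[5,7); WM=−∞
i=2 t=9 v=8: → [9,11),[8,10); WM=8; [0,2) fires=6 [1,3) fires=6 [5,7) fires=2 [6,8) fires=2
i=3 t=11 v=1: → [11,13),[10,12); WM=8
i=4 t=6 v=9: → [6,8),[5,7); WM=8
i=5 t=6 v=7: → [6,8),[5,7); WM=10; [8,10) fires=8
i=6 t=4 v=1: DROP (t<10-2); WM=10
i=7 t=12 v=7: → [12,14),[11,13); WM=10
i=8 t=13 v=5: → [13,15),[12,14); WM=12; [9,11) fires=8 [10,12) fires=1
i=9 t=11 v=4: → [11,13),[10,12); WM=12
i=10 t=13 v=7: → [13,15),[12,14); WM=12
i=11 t=13 v=8: → [13,15),[12,14); WM=12

6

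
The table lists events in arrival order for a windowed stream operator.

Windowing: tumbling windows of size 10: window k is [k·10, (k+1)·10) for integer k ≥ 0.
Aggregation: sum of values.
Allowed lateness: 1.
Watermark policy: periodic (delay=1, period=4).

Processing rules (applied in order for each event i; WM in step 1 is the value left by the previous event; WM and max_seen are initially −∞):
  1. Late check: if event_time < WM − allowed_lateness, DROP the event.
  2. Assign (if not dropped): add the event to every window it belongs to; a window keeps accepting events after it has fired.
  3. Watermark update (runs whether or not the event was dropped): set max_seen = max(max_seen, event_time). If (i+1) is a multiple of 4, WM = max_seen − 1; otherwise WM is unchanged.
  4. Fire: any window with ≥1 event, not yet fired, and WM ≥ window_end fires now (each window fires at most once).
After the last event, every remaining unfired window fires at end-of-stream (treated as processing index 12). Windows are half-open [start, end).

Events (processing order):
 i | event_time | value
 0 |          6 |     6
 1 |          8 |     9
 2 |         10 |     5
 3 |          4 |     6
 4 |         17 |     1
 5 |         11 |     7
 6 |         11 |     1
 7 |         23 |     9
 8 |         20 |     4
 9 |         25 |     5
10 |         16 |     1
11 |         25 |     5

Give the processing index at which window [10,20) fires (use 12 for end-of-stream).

i=0 t=6 v=6: → [0,10); WM=−∞
i=1 t=8 v=9: → [0,10); WM=−∞
i=2 t=10 v=5: → [10,20); WM=−∞
i=3 t=4 v=6: → [0,10); WM=9
i=4 t=17 v=1: → [10,20); WM=9
i=5 t=11 v=7: → [10,20); WM=9
i=6 t=11 v=1: → [10,20); WM=9
i=7 t=23 v=9: → [20,30); WM=22; [0,10) fires=21 [10,20) fires=14
i=8 t=20 v=4: DROP (t<22-1); WM=22
i=9 t=25 v=5: → [20,30); WM=22
i=10 t=16 v=1: DROP (t<22-1); WM=22
i=11 t=25 v=5: → [20,30); WM=24

7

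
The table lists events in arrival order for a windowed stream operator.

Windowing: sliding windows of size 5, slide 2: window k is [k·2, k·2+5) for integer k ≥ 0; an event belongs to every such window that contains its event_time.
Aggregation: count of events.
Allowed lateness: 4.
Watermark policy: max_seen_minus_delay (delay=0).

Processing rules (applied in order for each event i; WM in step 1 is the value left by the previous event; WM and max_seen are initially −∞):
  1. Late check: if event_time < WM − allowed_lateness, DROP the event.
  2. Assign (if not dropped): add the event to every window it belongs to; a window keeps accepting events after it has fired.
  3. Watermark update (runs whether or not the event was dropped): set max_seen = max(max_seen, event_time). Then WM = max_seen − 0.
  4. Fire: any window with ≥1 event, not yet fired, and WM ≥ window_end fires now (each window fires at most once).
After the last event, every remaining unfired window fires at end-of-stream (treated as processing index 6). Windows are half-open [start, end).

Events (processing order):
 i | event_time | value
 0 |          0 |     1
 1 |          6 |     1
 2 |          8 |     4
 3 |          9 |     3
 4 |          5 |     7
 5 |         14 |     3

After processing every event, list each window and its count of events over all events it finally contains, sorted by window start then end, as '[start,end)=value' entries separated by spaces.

[0,5)=1 [2,7)=2 [4,9)=3 [6,11)=3 [8,13)=2 [10,15)=1 [12,17)=1 [14,19)=1

i=0 t=0 v=1: → [0,5); WM=0
i=1 t=6 v=1: → [6,11),[4,9),[2,7); WM=6; [0,5) fires=1
i=2 t=8 v=4: → [8,13),[6,11),[4,9); WM=8; [2,7) fires=1
i=3 t=9 v=3: → [8,13),[6,11); WM=9; [4,9) fires=2
i=4 t=5 v=7: → [4,9),[2,7); WM=9
i=5 t=14 v=3: → [14,19),[12,17),[10,15); WM=14; [6,11) fires=3 [8,13) fires=2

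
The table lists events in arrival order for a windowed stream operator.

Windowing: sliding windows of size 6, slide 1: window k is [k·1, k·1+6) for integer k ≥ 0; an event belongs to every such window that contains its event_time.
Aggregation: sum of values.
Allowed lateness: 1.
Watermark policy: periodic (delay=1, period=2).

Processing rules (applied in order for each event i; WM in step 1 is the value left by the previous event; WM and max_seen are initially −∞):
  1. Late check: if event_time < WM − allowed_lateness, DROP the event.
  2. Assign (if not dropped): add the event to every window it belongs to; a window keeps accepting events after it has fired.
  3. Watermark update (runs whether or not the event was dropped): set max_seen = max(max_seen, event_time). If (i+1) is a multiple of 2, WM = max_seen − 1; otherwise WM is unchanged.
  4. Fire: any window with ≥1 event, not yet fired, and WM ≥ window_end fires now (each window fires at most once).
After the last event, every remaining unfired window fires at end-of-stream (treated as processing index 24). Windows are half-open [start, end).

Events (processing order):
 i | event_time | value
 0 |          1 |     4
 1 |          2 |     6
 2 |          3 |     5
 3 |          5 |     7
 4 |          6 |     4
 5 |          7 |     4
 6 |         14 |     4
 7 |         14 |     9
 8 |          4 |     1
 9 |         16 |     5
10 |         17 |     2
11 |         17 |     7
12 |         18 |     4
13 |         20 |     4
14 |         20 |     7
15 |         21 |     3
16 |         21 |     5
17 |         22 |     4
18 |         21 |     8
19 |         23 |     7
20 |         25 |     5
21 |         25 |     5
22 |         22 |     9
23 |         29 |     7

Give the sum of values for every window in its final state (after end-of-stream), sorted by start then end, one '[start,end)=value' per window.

i=0 t=1 v=4: → [1,7),[0,6); WM=−∞
i=1 t=2 v=6: → [2,8),[1,7),[0,6); WM=1
i=2 t=3 v=5: → [3,9),[2,8),[1,7),[0,6); WM=1
i=3 t=5 v=7: → [5,11),[4,10),[3,9),[2,8),[1,7),[0,6); WM=4
i=4 t=6 v=4: → [6,12),[5,11),[4,10),[3,9),[2,8),[1,7); WM=4
i=5 t=7 v=4: → [7,13),[6,12),[5,11),[4,10),[3,9),[2,8); WM=6; [0,6) fires=22
i=6 t=14 v=4: → [14,20),[13,19),[12,18),[11,17),[10,16),[9,15); WM=6
i=7 t=14 v=9: → [14,20),[13,19),[12,18),[11,17),[10,16),[9,15); WM=13; [1,7) fires=26 [2,8) fires=26 [3,9) fires=20 [4,10) fires=15 [5,11) fires=15 [6,12) fires=8 [7,13) fires=4
i=8 t=4 v=1: DROP (t<13-1); WM=13
i=9 t=16 v=5: → [16,22),[15,21),[14,20),[13,19),[12,18),[11,17); WM=15; [9,15) fires=13
i=10 t=17 v=2: → [17,23),[16,22),[15,21),[14,20),[13,19),[12,18); WM=15
i=11 t=17 v=7: → [17,23),[16,22),[15,21),[14,20),[13,19),[12,18); WM=16; [10,16) fires=13
i=12 t=18 v=4: → [18,24),[17,23),[16,22),[15,21),[14,20),[13,19); WM=16
i=13 t=20 v=4: → [20,26),[19,25),[18,24),[17,23),[16,22),[15,21); WM=19; [11,17) fires=18 [12,18) fires=27 [13,19) fires=31
i=14 t=20 v=7: → [20,26),[19,25),[18,24),[17,23),[16,22),[15,21); WM=19
i=15 t=21 v=3: → [21,27),[20,26),[19,25),[18,24),[17,23),[16,22); WM=20; [14,20) fires=31
i=16 t=21 v=5: → [21,27),[20,26),[19,25),[18,24),[17,23),[16,22); WM=20
i=17 t=22 v=4: → [22,28),[21,27),[20,26),[19,25),[18,24),[17,23); WM=21; [15,21) fires=29
i=18 t=21 v=8: → [21,27),[20,26),[19,25),[18,24),[17,23),[16,22); WM=21
i=19 t=23 v=7: → [23,29),[22,28),[21,27),[20,26),[19,25),[18,24); WM=22; [16,22) fires=45
i=20 t=25 v=5: → [25,31),[24,30),[23,29),[22,28),[21,27),[20,26); WM=22
i=21 t=25 v=5: → [25,31),[24,30),[23,29),[22,28),[21,27),[20,26); WM=24; [17,23) fires=44 [18,24) fires=42
i=22 t=22 v=9: DROP (t<24-1); WM=24
i=23 t=29 v=7: → [29,35),[28,34),[27,33),[26,32),[25,31),[24,30); WM=28; [19,25) fires=38 [20,26) fires=48 [21,27) fires=37 [22,28) fires=21

[0,6)=22 [1,7)=26 [2,8)=26 [3,9)=20 [4,10)=15 [5,11)=15 [6,12)=8 [7,13)=4 [9,15)=13 [10,16)=13 [11,17)=18 [12,18)=27 [13,19)=31 [14,20)=31 [15,21)=29 [16,22)=45 [17,23)=44 [18,24)=42 [19,25)=38 [20,26)=48 [21,27)=37 [22,28)=21 [23,29)=17 [24,30)=17 [25,31)=17 [26,32)=7 [27,33)=7 [28,34)=7 [29,35)=7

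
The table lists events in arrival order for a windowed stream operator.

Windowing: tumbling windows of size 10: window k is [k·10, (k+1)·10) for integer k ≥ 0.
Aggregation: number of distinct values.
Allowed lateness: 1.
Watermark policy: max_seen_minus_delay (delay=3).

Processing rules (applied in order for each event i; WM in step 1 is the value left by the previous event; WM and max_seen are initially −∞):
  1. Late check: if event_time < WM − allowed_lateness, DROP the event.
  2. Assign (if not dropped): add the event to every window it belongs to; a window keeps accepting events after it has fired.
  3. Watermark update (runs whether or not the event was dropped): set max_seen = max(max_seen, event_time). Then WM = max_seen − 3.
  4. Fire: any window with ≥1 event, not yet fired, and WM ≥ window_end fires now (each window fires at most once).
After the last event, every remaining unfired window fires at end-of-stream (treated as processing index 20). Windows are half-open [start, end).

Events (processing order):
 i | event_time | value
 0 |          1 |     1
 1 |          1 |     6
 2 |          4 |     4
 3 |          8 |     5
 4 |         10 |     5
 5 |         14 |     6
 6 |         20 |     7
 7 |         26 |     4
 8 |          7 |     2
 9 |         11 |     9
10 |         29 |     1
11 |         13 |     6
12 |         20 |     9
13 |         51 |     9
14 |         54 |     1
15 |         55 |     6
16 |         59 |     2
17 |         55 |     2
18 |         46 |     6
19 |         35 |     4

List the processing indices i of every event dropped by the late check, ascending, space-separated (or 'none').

i=0 t=1 v=1: → [0,10); WM=-2
i=1 t=1 v=6: → [0,10); WM=-2
i=2 t=4 v=4: → [0,10); WM=1
i=3 t=8 v=5: → [0,10); WM=5
i=4 t=10 v=5: → [10,20); WM=7
i=5 t=14 v=6: → [10,20); WM=11; [0,10) fires=4
i=6 t=20 v=7: → [20,30); WM=17
i=7 t=26 v=4: → [20,30); WM=23; [10,20) fires=2
i=8 t=7 v=2: DROP (t<23-1); WM=23
i=9 t=11 v=9: DROP (t<23-1); WM=23
i=10 t=29 v=1: → [20,30); WM=26
i=11 t=13 v=6: DROP (t<26-1); WM=26
i=12 t=20 v=9: DROP (t<26-1); WM=26
i=13 t=51 v=9: → [50,60); WM=48; [20,30) fires=3
i=14 t=54 v=1: → [50,60); WM=51
i=15 t=55 v=6: → [50,60); WM=52
i=16 t=59 v=2: → [50,60); WM=56
i=17 t=55 v=2: → [50,60); WM=56
i=18 t=46 v=6: DROP (t<56-1); WM=56
i=19 t=35 v=4: DROP (t<56-1); WM=56

8 9 11 12 18 19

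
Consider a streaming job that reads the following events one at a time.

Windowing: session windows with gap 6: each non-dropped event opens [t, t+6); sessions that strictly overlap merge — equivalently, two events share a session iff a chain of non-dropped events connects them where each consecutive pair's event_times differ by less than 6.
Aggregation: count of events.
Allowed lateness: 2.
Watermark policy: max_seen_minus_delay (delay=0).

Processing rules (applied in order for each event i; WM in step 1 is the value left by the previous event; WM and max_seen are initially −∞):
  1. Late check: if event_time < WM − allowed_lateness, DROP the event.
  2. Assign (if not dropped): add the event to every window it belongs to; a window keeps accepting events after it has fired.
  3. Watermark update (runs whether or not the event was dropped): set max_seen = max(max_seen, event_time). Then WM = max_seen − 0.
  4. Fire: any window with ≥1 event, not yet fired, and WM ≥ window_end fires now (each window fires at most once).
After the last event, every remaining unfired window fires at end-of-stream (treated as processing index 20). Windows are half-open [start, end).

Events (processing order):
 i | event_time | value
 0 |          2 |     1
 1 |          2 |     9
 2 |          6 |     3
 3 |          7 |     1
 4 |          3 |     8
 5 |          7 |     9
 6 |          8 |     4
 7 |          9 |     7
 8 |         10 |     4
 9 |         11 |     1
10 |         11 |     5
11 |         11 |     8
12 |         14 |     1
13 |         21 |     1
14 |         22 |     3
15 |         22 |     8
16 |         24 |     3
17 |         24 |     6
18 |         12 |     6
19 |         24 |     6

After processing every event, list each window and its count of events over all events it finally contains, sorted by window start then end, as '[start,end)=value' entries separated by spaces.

[2,20)=12 [21,30)=6

i=0 t=2 v=1: → [2,8); WM=2
i=1 t=2 v=9: → [2,8); WM=2
i=2 t=6 v=3: → [2,12); WM=6
i=3 t=7 v=1: → [2,13); WM=7
i=4 t=3 v=8: DROP (t<7-2); WM=7
i=5 t=7 v=9: → [2,13); WM=7
i=6 t=8 v=4: → [2,14); WM=8
i=7 t=9 v=7: → [2,15); WM=9
i=8 t=10 v=4: → [2,16); WM=10
i=9 t=11 v=1: → [2,17); WM=11
i=10 t=11 v=5: → [2,17); WM=11
i=11 t=11 v=8: → [2,17); WM=11
i=12 t=14 v=1: → [2,20); WM=14
i=13 t=21 v=1: → [21,27); WM=21
i=14 t=22 v=3: → [21,28); WM=22
i=15 t=22 v=8: → [21,28); WM=22
i=16 t=24 v=3: → [21,30); WM=24
i=17 t=24 v=6: → [21,30); WM=24
i=18 t=12 v=6: DROP (t<24-2); WM=24
i=19 t=24 v=6: → [21,30); WM=24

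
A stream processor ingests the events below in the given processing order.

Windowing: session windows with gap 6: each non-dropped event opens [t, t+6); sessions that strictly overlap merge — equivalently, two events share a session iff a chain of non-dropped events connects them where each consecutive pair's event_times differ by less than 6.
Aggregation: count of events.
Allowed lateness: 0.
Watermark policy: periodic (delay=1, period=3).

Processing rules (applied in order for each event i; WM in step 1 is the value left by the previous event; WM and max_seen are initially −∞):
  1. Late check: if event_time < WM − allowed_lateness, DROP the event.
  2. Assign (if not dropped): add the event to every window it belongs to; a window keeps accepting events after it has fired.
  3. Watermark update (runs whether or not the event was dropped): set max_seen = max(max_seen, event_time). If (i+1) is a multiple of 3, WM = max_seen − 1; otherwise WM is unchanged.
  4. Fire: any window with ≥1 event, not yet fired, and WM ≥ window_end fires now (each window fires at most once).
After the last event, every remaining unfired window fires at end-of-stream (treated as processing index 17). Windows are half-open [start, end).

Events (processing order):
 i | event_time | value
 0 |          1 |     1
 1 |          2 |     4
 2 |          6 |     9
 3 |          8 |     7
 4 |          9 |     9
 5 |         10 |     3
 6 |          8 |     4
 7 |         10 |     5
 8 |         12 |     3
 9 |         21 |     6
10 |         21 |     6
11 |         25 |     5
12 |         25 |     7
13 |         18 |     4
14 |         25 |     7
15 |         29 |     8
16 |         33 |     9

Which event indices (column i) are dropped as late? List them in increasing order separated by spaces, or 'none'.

6 13

i=0 t=1 v=1: → [1,7); WM=−∞
i=1 t=2 v=4: → [1,8); WM=−∞
i=2 t=6 v=9: → [1,12); WM=5
i=3 t=8 v=7: → [1,14); WM=5
i=4 t=9 v=9: → [1,15); WM=5
i=5 t=10 v=3: → [1,16); WM=9
i=6 t=8 v=4: DROP (t<9-0); WM=9
i=7 t=10 v=5: → [1,16); WM=9
i=8 t=12 v=3: → [1,18); WM=11
i=9 t=21 v=6: → [21,27); WM=11
i=10 t=21 v=6: → [21,27); WM=11
i=11 t=25 v=5: → [21,31); WM=24
i=12 t=25 v=7: → [21,31); WM=24
i=13 t=18 v=4: DROP (t<24-0); WM=24
i=14 t=25 v=7: → [21,31); WM=24
i=15 t=29 v=8: → [21,35); WM=24
i=16 t=33 v=9: → [21,39); WM=24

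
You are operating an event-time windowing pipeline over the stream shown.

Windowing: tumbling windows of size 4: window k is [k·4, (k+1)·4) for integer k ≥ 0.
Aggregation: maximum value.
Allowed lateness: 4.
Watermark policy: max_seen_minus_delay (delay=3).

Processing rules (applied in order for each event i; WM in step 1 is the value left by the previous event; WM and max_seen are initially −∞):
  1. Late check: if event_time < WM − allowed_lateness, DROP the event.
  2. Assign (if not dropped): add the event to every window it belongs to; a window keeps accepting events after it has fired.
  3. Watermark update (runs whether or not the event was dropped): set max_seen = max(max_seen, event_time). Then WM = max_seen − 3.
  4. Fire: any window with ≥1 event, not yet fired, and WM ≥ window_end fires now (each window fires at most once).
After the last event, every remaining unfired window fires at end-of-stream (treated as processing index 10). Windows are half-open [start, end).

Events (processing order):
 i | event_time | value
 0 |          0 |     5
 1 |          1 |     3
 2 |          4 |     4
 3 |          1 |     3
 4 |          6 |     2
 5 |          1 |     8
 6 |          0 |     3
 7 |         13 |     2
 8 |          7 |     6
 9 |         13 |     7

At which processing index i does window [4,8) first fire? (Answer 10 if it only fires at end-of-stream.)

7

i=0 t=0 v=5: → [0,4); WM=-3
i=1 t=1 v=3: → [0,4); WM=-2
i=2 t=4 v=4: → [4,8); WM=1
i=3 t=1 v=3: → [0,4); WM=1
i=4 t=6 v=2: → [4,8); WM=3
i=5 t=1 v=8: → [0,4); WM=3
i=6 t=0 v=3: → [0,4); WM=3
i=7 t=13 v=2: → [12,16); WM=10; [0,4) fires=8 [4,8) fires=4
i=8 t=7 v=6: → [4,8); WM=10
i=9 t=13 v=7: → [12,16); WM=10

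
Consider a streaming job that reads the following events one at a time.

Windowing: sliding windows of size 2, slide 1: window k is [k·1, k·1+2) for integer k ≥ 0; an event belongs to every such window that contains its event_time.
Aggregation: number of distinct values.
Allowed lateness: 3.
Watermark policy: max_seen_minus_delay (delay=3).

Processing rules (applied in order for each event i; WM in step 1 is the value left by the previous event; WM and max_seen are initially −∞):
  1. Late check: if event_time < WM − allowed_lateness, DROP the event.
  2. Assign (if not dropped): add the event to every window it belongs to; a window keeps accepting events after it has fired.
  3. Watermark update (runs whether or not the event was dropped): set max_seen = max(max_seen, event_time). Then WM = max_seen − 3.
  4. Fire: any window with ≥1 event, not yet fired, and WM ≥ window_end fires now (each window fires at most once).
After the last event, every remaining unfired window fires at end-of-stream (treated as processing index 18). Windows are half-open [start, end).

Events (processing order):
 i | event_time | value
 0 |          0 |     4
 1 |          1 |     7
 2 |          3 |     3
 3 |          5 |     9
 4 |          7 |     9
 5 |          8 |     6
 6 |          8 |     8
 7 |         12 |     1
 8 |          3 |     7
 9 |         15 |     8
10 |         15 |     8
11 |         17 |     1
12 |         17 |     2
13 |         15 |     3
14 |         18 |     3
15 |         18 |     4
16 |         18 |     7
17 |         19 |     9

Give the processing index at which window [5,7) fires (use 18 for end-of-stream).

7

i=0 t=0 v=4: → [0,2); WM=-3
i=1 t=1 v=7: → [1,3),[0,2); WM=-2
i=2 t=3 v=3: → [3,5),[2,4); WM=0
i=3 t=5 v=9: → [5,7),[4,6); WM=2; [0,2) fires=2
i=4 t=7 v=9: → [7,9),[6,8); WM=4; [1,3) fires=1 [2,4) fires=1
i=5 t=8 v=6: → [8,10),[7,9); WM=5; [3,5) fires=1
i=6 t=8 v=8: → [8,10),[7,9); WM=5
i=7 t=12 v=1: → [12,14),[11,13); WM=9; [4,6) fires=1 [5,7) fires=1 [6,8) fires=1 [7,9) fires=3
i=8 t=3 v=7: DROP (t<9-3); WM=9
i=9 t=15 v=8: → [15,17),[14,16); WM=12; [8,10) fires=2
i=10 t=15 v=8: → [15,17),[14,16); WM=12
i=11 t=17 v=1: → [17,19),[16,18); WM=14; [11,13) fires=1 [12,14) fires=1
i=12 t=17 v=2: → [17,19),[16,18); WM=14
i=13 t=15 v=3: → [15,17),[14,16); WM=14
i=14 t=18 v=3: → [18,20),[17,19); WM=15
i=15 t=18 v=4: → [18,20),[17,19); WM=15
i=16 t=18 v=7: → [18,20),[17,19); WM=15
i=17 t=19 v=9: → [19,21),[18,20); WM=16; [14,16) fires=2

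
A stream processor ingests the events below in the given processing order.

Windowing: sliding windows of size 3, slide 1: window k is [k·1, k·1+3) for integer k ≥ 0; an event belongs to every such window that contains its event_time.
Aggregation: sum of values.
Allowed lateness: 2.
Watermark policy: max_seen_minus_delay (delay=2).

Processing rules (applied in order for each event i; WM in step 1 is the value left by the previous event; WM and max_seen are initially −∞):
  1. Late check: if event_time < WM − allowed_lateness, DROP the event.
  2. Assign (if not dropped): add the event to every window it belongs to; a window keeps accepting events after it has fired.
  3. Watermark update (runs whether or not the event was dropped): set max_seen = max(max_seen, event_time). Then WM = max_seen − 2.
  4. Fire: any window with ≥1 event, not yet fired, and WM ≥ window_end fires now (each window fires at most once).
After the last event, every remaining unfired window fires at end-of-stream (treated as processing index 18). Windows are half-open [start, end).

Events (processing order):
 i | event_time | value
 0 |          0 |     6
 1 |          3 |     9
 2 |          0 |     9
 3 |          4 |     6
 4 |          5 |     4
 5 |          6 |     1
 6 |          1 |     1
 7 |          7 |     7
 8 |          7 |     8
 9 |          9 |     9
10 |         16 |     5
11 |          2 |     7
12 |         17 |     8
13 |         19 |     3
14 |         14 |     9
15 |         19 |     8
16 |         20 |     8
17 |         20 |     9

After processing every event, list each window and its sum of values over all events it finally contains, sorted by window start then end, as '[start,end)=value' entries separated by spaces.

i=0 t=0 v=6: → [0,3); WM=-2
i=1 t=3 v=9: → [3,6),[2,5),[1,4); WM=1
i=2 t=0 v=9: → [0,3); WM=1
i=3 t=4 v=6: → [4,7),[3,6),[2,5); WM=2
i=4 t=5 v=4: → [5,8),[4,7),[3,6); WM=3; [0,3) fires=15
i=5 t=6 v=1: → [6,9),[5,8),[4,7); WM=4; [1,4) fires=9
i=6 t=1 v=1: DROP (t<4-2); WM=4
i=7 t=7 v=7: → [7,10),[6,9),[5,8); WM=5; [2,5) fires=15
i=8 t=7 v=8: → [7,10),[6,9),[5,8); WM=5
i=9 t=9 v=9: → [9,12),[8,11),[7,10); WM=7; [3,6) fires=19 [4,7) fires=11
i=10 t=16 v=5: → [16,19),[15,18),[14,17); WM=14; [5,8) fires=20 [6,9) fires=16 [7,10) fires=24 [8,11) fires=9 [9,12) fires=9
i=11 t=2 v=7: DROP (t<14-2); WM=14
i=12 t=17 v=8: → [17,20),[16,19),[15,18); WM=15
i=13 t=19 v=3: → [19,22),[18,21),[17,20); WM=17; [14,17) fires=5
i=14 t=14 v=9: DROP (t<17-2); WM=17
i=15 t=19 v=8: → [19,22),[18,21),[17,20); WM=17
i=16 t=20 v=8: → [20,23),[19,22),[18,21); WM=18; [15,18) fires=13
i=17 t=20 v=9: → [20,23),[19,22),[18,21); WM=18

[0,3)=15 [1,4)=9 [2,5)=15 [3,6)=19 [4,7)=11 [5,8)=20 [6,9)=16 [7,10)=24 [8,11)=9 [9,12)=9 [14,17)=5 [15,18)=13 [16,19)=13 [17,20)=19 [18,21)=28 [19,22)=28 [20,23)=17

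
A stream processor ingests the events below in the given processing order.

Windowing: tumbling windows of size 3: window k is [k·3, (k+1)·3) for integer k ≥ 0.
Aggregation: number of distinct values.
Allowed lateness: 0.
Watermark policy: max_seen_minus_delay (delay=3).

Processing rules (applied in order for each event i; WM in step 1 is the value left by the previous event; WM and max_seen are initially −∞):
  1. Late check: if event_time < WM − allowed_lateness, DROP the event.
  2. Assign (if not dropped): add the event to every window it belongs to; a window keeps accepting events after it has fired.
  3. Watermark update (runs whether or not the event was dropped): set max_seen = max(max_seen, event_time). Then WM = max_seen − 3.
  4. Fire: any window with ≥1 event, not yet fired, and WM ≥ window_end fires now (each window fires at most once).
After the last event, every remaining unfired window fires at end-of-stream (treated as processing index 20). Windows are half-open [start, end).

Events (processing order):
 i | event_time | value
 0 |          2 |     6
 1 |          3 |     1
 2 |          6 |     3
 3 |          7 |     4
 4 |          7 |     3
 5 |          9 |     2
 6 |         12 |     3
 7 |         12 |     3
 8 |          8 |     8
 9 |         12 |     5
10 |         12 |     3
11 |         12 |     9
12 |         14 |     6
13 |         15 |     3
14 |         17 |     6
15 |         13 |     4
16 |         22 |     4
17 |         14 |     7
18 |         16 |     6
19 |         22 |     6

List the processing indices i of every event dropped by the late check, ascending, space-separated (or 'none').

i=0 t=2 v=6: → [0,3); WM=-1
i=1 t=3 v=1: → [3,6); WM=0
i=2 t=6 v=3: → [6,9); WM=3; [0,3) fires=1
i=3 t=7 v=4: → [6,9); WM=4
i=4 t=7 v=3: → [6,9); WM=4
i=5 t=9 v=2: → [9,12); WM=6; [3,6) fires=1
i=6 t=12 v=3: → [12,15); WM=9; [6,9) fires=2
i=7 t=12 v=3: → [12,15); WM=9
i=8 t=8 v=8: DROP (t<9-0); WM=9
i=9 t=12 v=5: → [12,15); WM=9
i=10 t=12 v=3: → [12,15); WM=9
i=11 t=12 v=9: → [12,15); WM=9
i=12 t=14 v=6: → [12,15); WM=11
i=13 t=15 v=3: → [15,18); WM=12; [9,12) fires=1
i=14 t=17 v=6: → [15,18); WM=14
i=15 t=13 v=4: DROP (t<14-0); WM=14
i=16 t=22 v=4: → [21,24); WM=19; [12,15) fires=4 [15,18) fires=2
i=17 t=14 v=7: DROP (t<19-0); WM=19
i=18 t=16 v=6: DROP (t<19-0); WM=19
i=19 t=22 v=6: → [21,24); WM=19

8 15 17 18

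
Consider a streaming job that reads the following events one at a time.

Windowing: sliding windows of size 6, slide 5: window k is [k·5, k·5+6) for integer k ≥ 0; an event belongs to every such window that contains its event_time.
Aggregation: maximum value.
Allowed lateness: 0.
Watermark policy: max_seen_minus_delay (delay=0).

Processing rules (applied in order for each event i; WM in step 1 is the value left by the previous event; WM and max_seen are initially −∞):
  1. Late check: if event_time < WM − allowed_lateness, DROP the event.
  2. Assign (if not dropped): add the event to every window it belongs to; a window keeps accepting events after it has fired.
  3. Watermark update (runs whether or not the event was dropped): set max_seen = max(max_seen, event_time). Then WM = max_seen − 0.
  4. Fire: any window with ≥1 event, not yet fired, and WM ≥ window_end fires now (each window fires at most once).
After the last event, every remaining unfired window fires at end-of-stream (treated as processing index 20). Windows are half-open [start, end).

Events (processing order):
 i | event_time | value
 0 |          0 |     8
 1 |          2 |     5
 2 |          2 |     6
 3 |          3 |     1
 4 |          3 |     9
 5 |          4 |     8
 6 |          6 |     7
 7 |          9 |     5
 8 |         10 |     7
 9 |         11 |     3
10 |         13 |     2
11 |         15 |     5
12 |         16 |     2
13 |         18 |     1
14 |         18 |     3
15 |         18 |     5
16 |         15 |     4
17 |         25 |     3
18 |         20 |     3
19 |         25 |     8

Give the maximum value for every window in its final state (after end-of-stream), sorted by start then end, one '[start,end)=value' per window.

[0,6)=9 [5,11)=7 [10,16)=7 [15,21)=5 [20,26)=8 [25,31)=8

i=0 t=0 v=8: → [0,6); WM=0
i=1 t=2 v=5: → [0,6); WM=2
i=2 t=2 v=6: → [0,6); WM=2
i=3 t=3 v=1: → [0,6); WM=3
i=4 t=3 v=9: → [0,6); WM=3
i=5 t=4 v=8: → [0,6); WM=4
i=6 t=6 v=7: → [5,11); WM=6; [0,6) fires=9
i=7 t=9 v=5: → [5,11); WM=9
i=8 t=10 v=7: → [10,16),[5,11); WM=10
i=9 t=11 v=3: → [10,16); WM=11; [5,11) fires=7
i=10 t=13 v=2: → [10,16); WM=13
i=11 t=15 v=5: → [15,21),[10,16); WM=15
i=12 t=16 v=2: → [15,21); WM=16; [10,16) fires=7
i=13 t=18 v=1: → [15,21); WM=18
i=14 t=18 v=3: → [15,21); WM=18
i=15 t=18 v=5: → [15,21); WM=18
i=16 t=15 v=4: DROP (t<18-0); WM=18
i=17 t=25 v=3: → [25,31),[20,26); WM=25; [15,21) fires=5
i=18 t=20 v=3: DROP (t<25-0); WM=25
i=19 t=25 v=8: → [25,31),[20,26); WM=25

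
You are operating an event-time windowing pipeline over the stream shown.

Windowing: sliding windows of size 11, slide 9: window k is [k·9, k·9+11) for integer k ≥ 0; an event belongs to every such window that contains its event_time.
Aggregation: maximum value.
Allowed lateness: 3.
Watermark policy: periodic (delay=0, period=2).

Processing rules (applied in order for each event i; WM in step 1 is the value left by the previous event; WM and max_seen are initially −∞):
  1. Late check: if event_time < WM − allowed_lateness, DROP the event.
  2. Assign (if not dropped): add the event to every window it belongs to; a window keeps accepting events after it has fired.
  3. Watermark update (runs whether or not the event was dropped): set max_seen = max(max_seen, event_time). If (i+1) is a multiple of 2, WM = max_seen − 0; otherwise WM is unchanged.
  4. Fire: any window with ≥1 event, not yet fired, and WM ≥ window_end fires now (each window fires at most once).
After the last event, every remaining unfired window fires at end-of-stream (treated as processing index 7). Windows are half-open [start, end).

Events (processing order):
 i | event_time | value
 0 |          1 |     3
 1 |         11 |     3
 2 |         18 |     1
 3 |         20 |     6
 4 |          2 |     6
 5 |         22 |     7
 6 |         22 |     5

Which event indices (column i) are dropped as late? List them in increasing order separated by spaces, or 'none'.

i=0 t=1 v=3: → [0,11); WM=−∞
i=1 t=11 v=3: → [9,20); WM=11; [0,11) fires=3
i=2 t=18 v=1: → [18,29),[9,20); WM=11
i=3 t=20 v=6: → [18,29); WM=20; [9,20) fires=3
i=4 t=2 v=6: DROP (t<20-3); WM=20
i=5 t=22 v=7: → [18,29); WM=22
i=6 t=22 v=5: → [18,29); WM=22

4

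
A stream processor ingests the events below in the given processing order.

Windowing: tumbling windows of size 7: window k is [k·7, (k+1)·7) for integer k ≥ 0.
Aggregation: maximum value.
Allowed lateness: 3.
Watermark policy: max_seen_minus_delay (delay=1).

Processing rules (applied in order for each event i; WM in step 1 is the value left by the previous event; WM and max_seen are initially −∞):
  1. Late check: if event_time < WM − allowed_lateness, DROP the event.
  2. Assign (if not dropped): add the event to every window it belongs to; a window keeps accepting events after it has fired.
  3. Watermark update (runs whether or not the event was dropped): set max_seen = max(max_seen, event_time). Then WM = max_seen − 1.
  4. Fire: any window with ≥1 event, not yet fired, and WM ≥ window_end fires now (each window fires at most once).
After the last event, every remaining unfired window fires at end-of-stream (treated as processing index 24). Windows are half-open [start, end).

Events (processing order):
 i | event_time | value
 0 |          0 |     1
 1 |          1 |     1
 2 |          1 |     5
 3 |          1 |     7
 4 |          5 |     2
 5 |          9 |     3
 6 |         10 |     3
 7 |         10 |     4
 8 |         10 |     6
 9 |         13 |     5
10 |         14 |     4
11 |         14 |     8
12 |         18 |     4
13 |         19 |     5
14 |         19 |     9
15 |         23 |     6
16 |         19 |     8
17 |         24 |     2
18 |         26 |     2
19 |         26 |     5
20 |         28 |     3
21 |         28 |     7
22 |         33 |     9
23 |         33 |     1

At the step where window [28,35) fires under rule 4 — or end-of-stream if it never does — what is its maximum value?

9

i=0 t=0 v=1: → [0,7); WM=-1
i=1 t=1 v=1: → [0,7); WM=0
i=2 t=1 v=5: → [0,7); WM=0
i=3 t=1 v=7: → [0,7); WM=0
i=4 t=5 v=2: → [0,7); WM=4
i=5 t=9 v=3: → [7,14); WM=8; [0,7) fires=7
i=6 t=10 v=3: → [7,14); WM=9
i=7 t=10 v=4: → [7,14); WM=9
i=8 t=10 v=6: → [7,14); WM=9
i=9 t=13 v=5: → [7,14); WM=12
i=10 t=14 v=4: → [14,21); WM=13
i=11 t=14 v=8: → [14,21); WM=13
i=12 t=18 v=4: → [14,21); WM=17; [7,14) fires=6
i=13 t=19 v=5: → [14,21); WM=18
i=14 t=19 v=9: → [14,21); WM=18
i=15 t=23 v=6: → [21,28); WM=22; [14,21) fires=9
i=16 t=19 v=8: → [14,21); WM=22
i=17 t=24 v=2: → [21,28); WM=23
i=18 t=26 v=2: → [21,28); WM=25
i=19 t=26 v=5: → [21,28); WM=25
i=20 t=28 v=3: → [28,35); WM=27
i=21 t=28 v=7: → [28,35); WM=27
i=22 t=33 v=9: → [28,35); WM=32; [21,28) fires=6
i=23 t=33 v=1: → [28,35); WM=32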